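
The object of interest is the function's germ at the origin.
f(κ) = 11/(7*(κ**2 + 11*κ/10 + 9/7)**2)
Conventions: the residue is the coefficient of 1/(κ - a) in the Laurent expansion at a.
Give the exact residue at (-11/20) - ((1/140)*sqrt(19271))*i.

The factor κ**2 + 11*κ/10 + 9/7 splits as (κ - a)(κ - a') with a = (-11/20) - ((1/140)*sqrt(19271))*i, a' = (-11/20) + ((1/140)*sqrt(19271))*i. At the order-2 pole a set g(κ) = (κ - a)^2*f(κ) = [11/7] / (κ - a')^2.
Order-2 pole: residue = g'(a); g'((-11/20) - ((1/140)*sqrt(19271))*i) = ((22000/7579009)*sqrt(19271))*i, so the residue is ((22000/7579009)*sqrt(19271))*i.

The residue is ((22000/7579009)*sqrt(19271))*i.


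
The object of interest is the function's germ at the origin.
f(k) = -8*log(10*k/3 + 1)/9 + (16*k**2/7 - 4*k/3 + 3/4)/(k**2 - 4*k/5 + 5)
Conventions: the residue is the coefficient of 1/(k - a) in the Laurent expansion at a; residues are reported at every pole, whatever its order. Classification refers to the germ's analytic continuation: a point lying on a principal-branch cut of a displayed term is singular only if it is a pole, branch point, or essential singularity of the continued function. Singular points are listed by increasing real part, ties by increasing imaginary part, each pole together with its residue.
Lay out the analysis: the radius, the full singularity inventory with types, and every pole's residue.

Radius of convergence at 0: 3/10.
At -3/10: a logarithmic branch point.
At (2/5) - (11/5)*i: a pole of order 1; residue (26/105) - (22009/9240)*i.
At (2/5) + (11/5)*i: a pole of order 1; residue (26/105) + (22009/9240)*i.

Denominator factor (k**2 - 4*k/5 + 5): discriminant -484/25, complex-conjugate roots (2/5) + (11/5)*i and (2/5) - (11/5)*i; poles of order 1, moduli sqrt(5) and sqrt(5).
Branch term (-8/9)*log(1 - k/(-3/10)): its argument vanishes at k = -3/10, a logarithmic branch point, modulus 3/10.
The radius of convergence is the smallest modulus among the singular points: 3/10.
The branch term is analytic at (2/5) - (11/5)*i and contributes nothing to the residue; only the rational part matters.
The factor k**2 - 4*k/5 + 5 splits as (k - a)(k - a') with a = (2/5) - (11/5)*i, a' = (2/5) + (11/5)*i. At the order-1 pole a set g(k) = (k - a)*(rational part) = [16*k**2/7 - 4*k/3 + 3/4] / (k - a').
Simple pole: residue = g(a) at a = (2/5) - (11/5)*i, which is (26/105) - (22009/9240)*i.
The branch term is analytic at (2/5) + (11/5)*i and contributes nothing to the residue; only the rational part matters.
The factor k**2 - 4*k/5 + 5 splits as (k - a)(k - a') with a = (2/5) + (11/5)*i, a' = (2/5) - (11/5)*i. At the order-1 pole a set g(k) = (k - a)*(rational part) = [16*k**2/7 - 4*k/3 + 3/4] / (k - a').
Simple pole: residue = g(a) at a = (2/5) + (11/5)*i, which is (26/105) + (22009/9240)*i.
List the singular points by increasing real part (a conjugate pair: the negative imaginary part first).


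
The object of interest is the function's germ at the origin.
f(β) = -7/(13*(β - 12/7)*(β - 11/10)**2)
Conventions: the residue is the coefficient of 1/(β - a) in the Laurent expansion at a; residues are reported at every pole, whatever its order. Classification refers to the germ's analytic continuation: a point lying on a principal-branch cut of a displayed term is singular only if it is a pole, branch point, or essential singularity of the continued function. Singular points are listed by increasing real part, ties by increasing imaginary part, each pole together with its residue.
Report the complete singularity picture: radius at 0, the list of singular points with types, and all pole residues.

Denominator factor (β - 12/7): pole of order 1 at 12/7, modulus 12/7.
Denominator factor (β - 11/10)^2: pole of order 2 at 11/10, modulus 11/10.
The radius of convergence is the smallest modulus among the singular points: 11/10.
At the order-2 pole 11/10 set g(β) = (β - (11/10))^2*f(β) = -7/(13*(β - 12/7)).
Order-2 pole: residue = g'(a); g'(11/10) = 34300/24037, so the residue is 34300/24037.
At the order-1 pole 12/7 set g(β) = (β - (12/7))*f(β) = -7/(13*(β - 11/10)**2).
Simple pole: residue = g(a) at a = 12/7, which is -34300/24037.
List the singular points by increasing real part (a conjugate pair: the negative imaginary part first).

Radius of convergence at 0: 11/10.
At 11/10: a pole of order 2; residue 34300/24037.
At 12/7: a pole of order 1; residue -34300/24037.


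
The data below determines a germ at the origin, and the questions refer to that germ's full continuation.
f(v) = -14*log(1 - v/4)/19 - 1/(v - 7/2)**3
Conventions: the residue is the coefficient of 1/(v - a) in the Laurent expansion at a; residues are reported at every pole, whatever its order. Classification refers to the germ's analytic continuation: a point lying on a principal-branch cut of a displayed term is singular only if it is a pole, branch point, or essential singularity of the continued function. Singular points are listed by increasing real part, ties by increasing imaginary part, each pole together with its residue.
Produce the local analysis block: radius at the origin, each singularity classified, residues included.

Radius of convergence at 0: 7/2.
At 7/2: a pole of order 3; residue 0.
At 4: a logarithmic branch point.

Denominator factor (v - 7/2)^3: pole of order 3 at 7/2, modulus 7/2.
Branch term (-14/19)*log(1 - v/(4)): its argument vanishes at v = 4, a logarithmic branch point, modulus 4.
The radius of convergence is the smallest modulus among the singular points: 7/2.
The branch term is analytic at 7/2 and contributes nothing to the residue; only the rational part matters.
At the order-3 pole 7/2 set g(v) = (v - (7/2))^3*(rational part) = -1.
Order-3 pole: residue = g''(a)/2; g''(7/2) = 0, so the residue is 0.
List the singular points by increasing real part (a conjugate pair: the negative imaginary part first).


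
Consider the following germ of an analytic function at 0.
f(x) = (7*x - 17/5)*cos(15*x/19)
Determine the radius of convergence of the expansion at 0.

The factor cos(15*x/19) is entire and contributes no finite singular point.
The polynomial part has no poles.
No finite singular points: the Taylor series at 0 converges everywhere.

The radius of convergence is infinite.


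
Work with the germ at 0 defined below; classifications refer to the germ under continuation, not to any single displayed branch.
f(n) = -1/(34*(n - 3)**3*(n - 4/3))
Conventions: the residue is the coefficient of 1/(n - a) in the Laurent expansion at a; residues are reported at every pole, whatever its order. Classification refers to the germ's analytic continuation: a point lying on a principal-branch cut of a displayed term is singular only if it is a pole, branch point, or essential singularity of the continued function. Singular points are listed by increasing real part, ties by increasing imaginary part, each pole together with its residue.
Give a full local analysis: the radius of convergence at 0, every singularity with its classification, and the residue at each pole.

Radius of convergence at 0: 4/3.
At 4/3: a pole of order 1; residue 27/4250.
At 3: a pole of order 3; residue -27/4250.

Denominator factor (n - 3)^3: pole of order 3 at 3, modulus 3.
Denominator factor (n - 4/3): pole of order 1 at 4/3, modulus 4/3.
The radius of convergence is the smallest modulus among the singular points: 4/3.
At the order-1 pole 4/3 set g(n) = (n - (4/3))*f(n) = -1/(34*(n - 3)**3).
Simple pole: residue = g(a) at a = 4/3, which is 27/4250.
At the order-3 pole 3 set g(n) = (n - (3))^3*f(n) = -1/(34*(n - 4/3)).
Order-3 pole: residue = g''(a)/2; g''(3) = -27/2125, so the residue is -27/4250.
List the singular points by increasing real part (a conjugate pair: the negative imaginary part first).


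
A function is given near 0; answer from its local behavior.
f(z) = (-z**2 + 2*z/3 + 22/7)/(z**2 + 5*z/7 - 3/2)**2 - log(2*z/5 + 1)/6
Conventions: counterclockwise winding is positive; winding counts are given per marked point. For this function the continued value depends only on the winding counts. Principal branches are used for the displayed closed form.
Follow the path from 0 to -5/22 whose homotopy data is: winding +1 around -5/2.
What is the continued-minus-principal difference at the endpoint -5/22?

Continued minus principal equals -(1/3)*pi*i.

The rational part is single-valued and drops out of the difference; each branch term changes only by its own monodromy.
(-1/6)*log(1 - z/(-5/2)): each positive loop around -5/2 adds 2*pi*i to the log, so winding +1 contributes (-1/6)*(1)*2*pi*i = -(1/3)*pi*i.
Summing the contributions at z = -5/22 gives -(1/3)*pi*i.


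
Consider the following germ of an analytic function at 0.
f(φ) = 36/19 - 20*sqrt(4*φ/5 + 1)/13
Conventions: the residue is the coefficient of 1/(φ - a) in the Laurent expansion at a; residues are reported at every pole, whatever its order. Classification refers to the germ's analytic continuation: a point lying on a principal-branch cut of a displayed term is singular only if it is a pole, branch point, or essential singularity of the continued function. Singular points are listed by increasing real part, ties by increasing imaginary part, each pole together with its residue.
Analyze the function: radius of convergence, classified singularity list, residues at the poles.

Branch term (-20/13)*sqrt(1 - φ/(-5/4)): its argument vanishes at φ = -5/4, a square-root branch point, modulus 5/4.
The radius of convergence is the smallest modulus among the singular points: 5/4.

Radius of convergence at 0: 5/4.
At -5/4: an algebraic (square-root) branch point.


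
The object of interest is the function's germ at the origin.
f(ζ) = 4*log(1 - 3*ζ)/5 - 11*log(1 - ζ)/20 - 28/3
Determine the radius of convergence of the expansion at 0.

The radius of convergence is 1/3.

Branch term (4/5)*log(1 - ζ/(1/3)): its argument vanishes at ζ = 1/3, a logarithmic branch point, modulus 1/3.
Branch term (-11/20)*log(1 - ζ/(1)): its argument vanishes at ζ = 1, a logarithmic branch point, modulus 1.
The radius of convergence is the smallest modulus among the singular points: 1/3.


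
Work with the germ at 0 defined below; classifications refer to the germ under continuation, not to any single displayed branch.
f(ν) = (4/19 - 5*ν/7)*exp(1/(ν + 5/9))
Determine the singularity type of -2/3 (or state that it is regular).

There is no denominator, hence no pole anywhere.
The essential point of exp(1/(ν - (-5/9))) is -5/9, not -2/3.
So the germ continues analytically to -2/3.

The point is a regular point.


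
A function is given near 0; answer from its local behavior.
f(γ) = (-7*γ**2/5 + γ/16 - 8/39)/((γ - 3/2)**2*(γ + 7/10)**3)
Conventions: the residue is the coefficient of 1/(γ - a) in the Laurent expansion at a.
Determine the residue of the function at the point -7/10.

At the order-3 pole -7/10 set g(γ) = (γ - (-7/10))^3*f(γ) = (-7*γ**2/5 + γ/16 - 8/39)/(γ - 3/2)**2.
Order-3 pole: residue = g''(a)/2; g''(-7/10) = -177225/3045328, so the residue is -177225/6090656.

The residue is -177225/6090656.


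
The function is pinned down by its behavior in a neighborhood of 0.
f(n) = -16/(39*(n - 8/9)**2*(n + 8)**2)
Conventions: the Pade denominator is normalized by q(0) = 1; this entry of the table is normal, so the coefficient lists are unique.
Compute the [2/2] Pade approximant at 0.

The Pade approximant has numerator coefficients [-27/3328, 2673/1470976, -45927/94142464]; denominator coefficients [1, -983/442, 34705/28288].

Taylor coefficients needed (expand at 0): a_0 = -27/3328, a_1 = -27/1664, a_2 = -2835/106496, a_3 = -4185/106496, a_4 = -746145/13631488.
Write the denominator as Q(n) = 1 + q1*n + q2*n^2. Requiring Q*f - P = O(n^5) with deg P <= 2 kills the coefficients of n^3..n^4 in Q*f:
  n^3: a_3 + q1*a_2 + q2*a_1 = 0, i.e. -4185/106496 + (-2835/106496)*q1 + (-27/1664)*q2 = 0.
  n^4: a_4 + q1*a_3 + q2*a_2 = 0, i.e. -746145/13631488 + (-4185/106496)*q1 + (-2835/106496)*q2 = 0.
Solving this linear system: q1 = -983/442, q2 = 34705/28288.
The numerator is Q*f truncated at degree 2: P0 = a_0 = -27/3328; P1 = a_1 + q1*a_0 = 2673/1470976; P2 = a_2 + q1*a_1 + q2*a_0 = -45927/94142464.


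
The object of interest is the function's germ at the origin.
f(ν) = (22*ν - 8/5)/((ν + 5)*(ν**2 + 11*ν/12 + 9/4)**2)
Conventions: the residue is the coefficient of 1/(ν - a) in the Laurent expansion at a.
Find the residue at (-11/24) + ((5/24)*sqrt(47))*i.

The residue is (2511/23120) + ((350443557/6384010000)*sqrt(47))*i.

The factor ν**2 + 11*ν/12 + 9/4 splits as (ν - a)(ν - a') with a = (-11/24) + ((5/24)*sqrt(47))*i, a' = (-11/24) - ((5/24)*sqrt(47))*i. At the order-2 pole a set g(ν) = (ν - a)^2*f(ν) = [(22*ν - 8/5)/(ν + 5)] / (ν - a')^2.
Order-2 pole: residue = g'(a); g'((-11/24) + ((5/24)*sqrt(47))*i) = (2511/23120) + ((350443557/6384010000)*sqrt(47))*i, so the residue is (2511/23120) + ((350443557/6384010000)*sqrt(47))*i.


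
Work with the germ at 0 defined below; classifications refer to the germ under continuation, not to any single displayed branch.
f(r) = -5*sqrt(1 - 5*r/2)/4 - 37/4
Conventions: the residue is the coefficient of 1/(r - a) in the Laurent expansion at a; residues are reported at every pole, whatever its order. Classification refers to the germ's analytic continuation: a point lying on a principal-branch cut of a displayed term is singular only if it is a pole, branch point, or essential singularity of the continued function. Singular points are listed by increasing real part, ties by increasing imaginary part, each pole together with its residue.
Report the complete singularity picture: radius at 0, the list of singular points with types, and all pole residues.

Branch term (-5/4)*sqrt(1 - r/(2/5)): its argument vanishes at r = 2/5, a square-root branch point, modulus 2/5.
The radius of convergence is the smallest modulus among the singular points: 2/5.

Radius of convergence at 0: 2/5.
At 2/5: an algebraic (square-root) branch point.


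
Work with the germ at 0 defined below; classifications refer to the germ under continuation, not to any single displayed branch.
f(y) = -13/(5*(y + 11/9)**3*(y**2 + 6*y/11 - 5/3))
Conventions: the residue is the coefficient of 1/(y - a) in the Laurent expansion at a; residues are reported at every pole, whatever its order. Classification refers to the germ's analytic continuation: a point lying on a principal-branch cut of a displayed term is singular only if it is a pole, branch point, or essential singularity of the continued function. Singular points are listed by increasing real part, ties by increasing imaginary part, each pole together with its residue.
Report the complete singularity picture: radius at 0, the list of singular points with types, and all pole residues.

Radius of convergence at 0: -3/11 + (2/33)*sqrt(474).
At -3/11 - (2/33)*sqrt(474): a pole of order 1; residue -929096649/95115680 - (6684402933/15028277440)*sqrt(474).
At -11/9: a pole of order 3; residue 929096649/47557840.
At -3/11 + (2/33)*sqrt(474): a pole of order 1; residue -929096649/95115680 + (6684402933/15028277440)*sqrt(474).

Denominator factor (y + 11/9)^3: pole of order 3 at -11/9, modulus 11/9.
Denominator factor (y**2 + 6*y/11 - 5/3): discriminant 2528/363, real irrational roots -3/11 + (2/33)*sqrt(474) and -3/11 - (2/33)*sqrt(474); poles of order 1, moduli -3/11 + (2/33)*sqrt(474) and 3/11 + (2/33)*sqrt(474).
The radius of convergence is the smallest modulus among the singular points: -3/11 + (2/33)*sqrt(474).
The factor y**2 + 6*y/11 - 5/3 splits as (y - a)(y - a') with a = -3/11 - (2/33)*sqrt(474), a' = -3/11 + (2/33)*sqrt(474). At the order-1 pole a set g(y) = (y - a)*f(y) = [-13/(5*(y + 11/9)**3)] / (y - a').
Simple pole: residue = g(a) at a = -3/11 - (2/33)*sqrt(474), which is -929096649/95115680 - (6684402933/15028277440)*sqrt(474).
At the order-3 pole -11/9 set g(y) = (y - (-11/9))^3*f(y) = -13/(5*(y**2 + 6*y/11 - 5/3)).
Order-3 pole: residue = g''(a)/2; g''(-11/9) = 929096649/23778920, so the residue is 929096649/47557840.
The factor y**2 + 6*y/11 - 5/3 splits as (y - a)(y - a') with a = -3/11 + (2/33)*sqrt(474), a' = -3/11 - (2/33)*sqrt(474). At the order-1 pole a set g(y) = (y - a)*f(y) = [-13/(5*(y + 11/9)**3)] / (y - a').
Simple pole: residue = g(a) at a = -3/11 + (2/33)*sqrt(474), which is -929096649/95115680 + (6684402933/15028277440)*sqrt(474).
List the singular points by increasing real part (a conjugate pair: the negative imaginary part first).


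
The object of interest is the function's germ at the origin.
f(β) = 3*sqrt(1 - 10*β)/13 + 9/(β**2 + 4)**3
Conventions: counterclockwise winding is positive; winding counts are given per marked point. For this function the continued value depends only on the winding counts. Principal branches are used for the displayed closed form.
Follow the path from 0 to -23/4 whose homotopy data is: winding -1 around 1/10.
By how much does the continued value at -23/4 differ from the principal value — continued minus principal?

Continued minus principal equals -(9/13)*sqrt(26).

The rational part is single-valued and drops out of the difference; each branch term changes only by its own monodromy.
(3/13)*sqrt(1 - β/(1/10)): winding -1 is odd, the square root flips sign, contributing -2*(3/13)*sqrt(1 - (-23/4)/(1/10)) = -2*(3/13)*sqrt(117/2) = -(9/13)*sqrt(26).
Summing the contributions at β = -23/4 gives -(9/13)*sqrt(26).


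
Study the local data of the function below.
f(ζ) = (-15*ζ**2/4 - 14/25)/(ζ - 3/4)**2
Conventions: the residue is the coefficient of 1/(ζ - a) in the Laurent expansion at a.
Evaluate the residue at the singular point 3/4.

At the order-2 pole 3/4 set g(ζ) = (ζ - (3/4))^2*f(ζ) = -15*ζ**2/4 - 14/25.
Order-2 pole: residue = g'(a); g'(3/4) = -45/8, so the residue is -45/8.

The residue is -45/8.


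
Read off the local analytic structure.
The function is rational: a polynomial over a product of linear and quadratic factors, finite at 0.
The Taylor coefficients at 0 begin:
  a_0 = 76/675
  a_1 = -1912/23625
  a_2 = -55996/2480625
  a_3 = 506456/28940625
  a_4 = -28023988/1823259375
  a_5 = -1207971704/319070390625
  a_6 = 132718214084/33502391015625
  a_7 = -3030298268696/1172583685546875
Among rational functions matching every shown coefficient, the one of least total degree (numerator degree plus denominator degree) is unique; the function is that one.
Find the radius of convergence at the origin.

The radius of convergence is sqrt(3).

No rational of total degree below 5 reproduces all 8 coefficients; solving the [1/4] Pade equations on them gives f(v) = (19/9 - 2*v)/((v - 5/2)**2*(v**2 + 12*v/7 + 3)), whose expansion matches every shown term.
Denominator factor (v - 5/2)^2: pole of order 2 at 5/2, modulus 5/2.
Denominator factor (v**2 + 12*v/7 + 3): discriminant -444/49, complex-conjugate roots (-6/7) + ((1/7)*sqrt(111))*i and (-6/7) - ((1/7)*sqrt(111))*i; poles of order 1, moduli sqrt(3) and sqrt(3).
The radius of convergence is the smallest modulus among the singular points: sqrt(3).


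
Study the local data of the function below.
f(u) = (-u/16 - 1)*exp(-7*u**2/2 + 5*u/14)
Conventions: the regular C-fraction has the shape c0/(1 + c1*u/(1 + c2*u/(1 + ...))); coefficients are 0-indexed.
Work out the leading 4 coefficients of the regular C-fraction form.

The regular C-fraction coefficients are [-1, -47/112, 45033/5264, -361896446/44447571].

Taylor coefficients (expand at 0): a_0 = -1, a_1 = -47/112, a_2 = 5353/1568, a_3 = 191927/131712.
c0 = a_0 = -1. Peel one level at a time: if S = 1 + c*u/S' with S'(0) = 1, then c is the u-coefficient of S and S' = c*u/(S - 1).
S_1 = c0/f = 1 + (-47/112)*u + (45033/12544)*u^2 + ...; c1 = -47/112.
S_2 = c1*u/(S_1 - 1) = 1 + (45033/5264)*u + (180948223/2597784)*u^2 + ...; c2 = 45033/5264.
S_3 = c2*u/(S_2 - 1) = 1 + (-361896446/44447571)*u + ...; c3 = -361896446/44447571.


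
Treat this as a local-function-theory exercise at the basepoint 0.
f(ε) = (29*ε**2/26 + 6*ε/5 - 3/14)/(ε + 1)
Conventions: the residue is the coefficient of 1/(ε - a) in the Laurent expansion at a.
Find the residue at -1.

At the order-1 pole -1 set g(ε) = (ε - (-1))*f(ε) = 29*ε**2/26 + 6*ε/5 - 3/14.
Simple pole: residue = g(a) at a = -1, which is -136/455.

The residue is -136/455.


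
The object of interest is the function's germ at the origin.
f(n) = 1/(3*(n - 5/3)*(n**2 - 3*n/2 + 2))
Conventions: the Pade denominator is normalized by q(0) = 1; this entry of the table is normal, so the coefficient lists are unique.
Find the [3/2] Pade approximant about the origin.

Taylor coefficients needed (expand at 0): a_0 = -1/10, a_1 = -27/200, a_2 = -349/4000, a_3 = -1563/80000, a_4 = 25619/1600000, a_5 = 448053/32000000.
Write the denominator as Q(n) = 1 + q1*n + q2*n^2. Requiring Q*f - P = O(n^6) with deg P <= 3 kills the coefficients of n^4..n^5 in Q*f:
  n^4: a_4 + q1*a_3 + q2*a_2 = 0, i.e. 25619/1600000 + (-1563/80000)*q1 + (-349/4000)*q2 = 0.
  n^5: a_5 + q1*a_4 + q2*a_3 = 0, i.e. 448053/32000000 + (25619/1600000)*q1 + (-1563/80000)*q2 = 0.
Solving this linear system: q1 = -14541/28460, q2 = 8479/28460.
The numerator is Q*f truncated at degree 3: P0 = a_0 = -1/10; P1 = a_1 + q1*a_0 = -597/7115; P2 = a_2 + q1*a_1 + q2*a_0 = -342/7115; P3 = a_3 + q1*a_2 + q2*a_1 = -108/7115.

The Pade approximant has numerator coefficients [-1/10, -597/7115, -342/7115, -108/7115]; denominator coefficients [1, -14541/28460, 8479/28460].


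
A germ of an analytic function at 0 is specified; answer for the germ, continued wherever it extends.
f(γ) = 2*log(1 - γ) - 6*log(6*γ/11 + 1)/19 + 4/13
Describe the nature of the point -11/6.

The term (-6/19)*log(1 - γ/(-11/6)) has argument 1 - -11/6/(-11/6) = 0 at -11/6: a logarithmic (infinitely-sheeted) branch point; the remaining terms are analytic or single-valued there.

The point is a logarithmic branch point.


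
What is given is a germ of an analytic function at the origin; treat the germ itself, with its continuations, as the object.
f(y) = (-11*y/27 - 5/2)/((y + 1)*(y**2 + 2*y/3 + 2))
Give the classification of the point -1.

The point is a pole of order 1.

The denominator factor y + 1 vanishes at -1 and appears to the power 1; the numerator there equals -113/54, nonzero, and no other factor vanishes.
Hence a pole whose order is the multiplicity, 1.


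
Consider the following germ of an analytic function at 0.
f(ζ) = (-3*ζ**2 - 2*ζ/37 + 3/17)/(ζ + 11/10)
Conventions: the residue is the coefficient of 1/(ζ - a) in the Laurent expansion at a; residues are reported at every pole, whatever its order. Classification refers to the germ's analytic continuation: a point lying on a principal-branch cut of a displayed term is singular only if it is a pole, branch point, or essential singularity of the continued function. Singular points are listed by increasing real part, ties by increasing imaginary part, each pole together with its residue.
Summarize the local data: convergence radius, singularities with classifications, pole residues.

Denominator factor (ζ + 11/10): pole of order 1 at -11/10, modulus 11/10.
The radius of convergence is the smallest modulus among the singular points: 11/10.
At the order-1 pole -11/10 set g(ζ) = (ζ - (-11/10))*f(ζ) = -3*ζ**2 - 2*ζ/37 + 3/17.
Simple pole: residue = g(a) at a = -11/10, which is -213487/62900.

Radius of convergence at 0: 11/10.
At -11/10: a pole of order 1; residue -213487/62900.


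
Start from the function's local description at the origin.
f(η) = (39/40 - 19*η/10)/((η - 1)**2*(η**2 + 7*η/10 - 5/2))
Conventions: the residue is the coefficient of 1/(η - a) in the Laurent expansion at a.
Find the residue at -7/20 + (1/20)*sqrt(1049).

The residue is -1607/512 - (49309/537088)*sqrt(1049).

The factor η**2 + 7*η/10 - 5/2 splits as (η - a)(η - a') with a = -7/20 + (1/20)*sqrt(1049), a' = -7/20 - (1/20)*sqrt(1049). At the order-1 pole a set g(η) = (η - a)*f(η) = [(39/40 - 19*η/10)/(η - 1)**2] / (η - a').
Simple pole: residue = g(a) at a = -7/20 + (1/20)*sqrt(1049), which is -1607/512 - (49309/537088)*sqrt(1049).


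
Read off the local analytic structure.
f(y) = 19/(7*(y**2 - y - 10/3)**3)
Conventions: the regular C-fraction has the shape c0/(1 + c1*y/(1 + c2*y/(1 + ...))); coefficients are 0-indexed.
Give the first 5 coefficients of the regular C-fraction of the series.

The regular C-fraction coefficients are [-513/7000, 9/10, 7/10, -53/35, 4719/7420].

Taylor coefficients (expand at 0): a_0 = -513/7000, a_1 = 4617/70000, a_2 = -4617/43750, a_3 = 13851/140000, a_4 = -1509759/14000000.
c0 = a_0 = -513/7000. Peel one level at a time: if S = 1 + c*y/S' with S'(0) = 1, then c is the y-coefficient of S and S' = c*y/(S - 1).
S_1 = c0/f = 1 + (9/10)*y + (-63/100)*y^2 + ...; c1 = 9/10.
S_2 = c1*y/(S_1 - 1) = 1 + (7/10)*y + (53/50)*y^2 + ...; c2 = 7/10.
S_3 = c2*y/(S_2 - 1) = 1 + (-53/35)*y + (4719/4900)*y^2 + ...; c3 = -53/35.
S_4 = c3*y/(S_3 - 1) = 1 + (4719/7420)*y + ...; c4 = 4719/7420.


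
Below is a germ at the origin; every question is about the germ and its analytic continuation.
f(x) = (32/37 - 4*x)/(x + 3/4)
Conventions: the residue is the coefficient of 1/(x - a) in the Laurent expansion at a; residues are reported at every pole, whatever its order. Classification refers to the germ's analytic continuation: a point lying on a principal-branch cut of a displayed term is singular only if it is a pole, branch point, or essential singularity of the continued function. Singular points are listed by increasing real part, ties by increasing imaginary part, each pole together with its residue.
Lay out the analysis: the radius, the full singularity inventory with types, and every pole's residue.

Radius of convergence at 0: 3/4.
At -3/4: a pole of order 1; residue 143/37.

Denominator factor (x + 3/4): pole of order 1 at -3/4, modulus 3/4.
The radius of convergence is the smallest modulus among the singular points: 3/4.
At the order-1 pole -3/4 set g(x) = (x - (-3/4))*f(x) = 32/37 - 4*x.
Simple pole: residue = g(a) at a = -3/4, which is 143/37.


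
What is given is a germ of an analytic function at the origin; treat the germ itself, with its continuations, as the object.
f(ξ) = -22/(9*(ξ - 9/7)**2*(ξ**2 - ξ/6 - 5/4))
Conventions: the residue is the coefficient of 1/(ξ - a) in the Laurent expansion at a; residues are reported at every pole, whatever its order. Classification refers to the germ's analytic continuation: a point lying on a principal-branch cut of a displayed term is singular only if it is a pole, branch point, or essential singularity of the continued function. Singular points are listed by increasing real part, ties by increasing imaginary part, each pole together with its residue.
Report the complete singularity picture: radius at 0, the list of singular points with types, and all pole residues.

Radius of convergence at 0: -1/12 + (1/12)*sqrt(181).
At 1/12 - (1/12)*sqrt(181): a pole of order 1; residue -3048584/36963 + (41114920/6690303)*sqrt(181).
At 1/12 + (1/12)*sqrt(181): a pole of order 1; residue -3048584/36963 - (41114920/6690303)*sqrt(181).
At 9/7: a pole of order 2; residue 6097168/36963.

Denominator factor (ξ - 9/7)^2: pole of order 2 at 9/7, modulus 9/7.
Denominator factor (ξ**2 - ξ/6 - 5/4): discriminant 181/36, real irrational roots 1/12 + (1/12)*sqrt(181) and 1/12 - (1/12)*sqrt(181); poles of order 1, moduli 1/12 + (1/12)*sqrt(181) and -1/12 + (1/12)*sqrt(181).
The radius of convergence is the smallest modulus among the singular points: -1/12 + (1/12)*sqrt(181).
The factor ξ**2 - ξ/6 - 5/4 splits as (ξ - a)(ξ - a') with a = 1/12 - (1/12)*sqrt(181), a' = 1/12 + (1/12)*sqrt(181). At the order-1 pole a set g(ξ) = (ξ - a)*f(ξ) = [-22/(9*(ξ - 9/7)**2)] / (ξ - a').
Simple pole: residue = g(a) at a = 1/12 - (1/12)*sqrt(181), which is -3048584/36963 + (41114920/6690303)*sqrt(181).
The factor ξ**2 - ξ/6 - 5/4 splits as (ξ - a)(ξ - a') with a = 1/12 + (1/12)*sqrt(181), a' = 1/12 - (1/12)*sqrt(181). At the order-1 pole a set g(ξ) = (ξ - a)*f(ξ) = [-22/(9*(ξ - 9/7)**2)] / (ξ - a').
Simple pole: residue = g(a) at a = 1/12 + (1/12)*sqrt(181), which is -3048584/36963 - (41114920/6690303)*sqrt(181).
At the order-2 pole 9/7 set g(ξ) = (ξ - (9/7))^2*f(ξ) = -22/(9*(ξ**2 - ξ/6 - 5/4)).
Order-2 pole: residue = g'(a); g'(9/7) = 6097168/36963, so the residue is 6097168/36963.
List the singular points by increasing real part (a conjugate pair: the negative imaginary part first).


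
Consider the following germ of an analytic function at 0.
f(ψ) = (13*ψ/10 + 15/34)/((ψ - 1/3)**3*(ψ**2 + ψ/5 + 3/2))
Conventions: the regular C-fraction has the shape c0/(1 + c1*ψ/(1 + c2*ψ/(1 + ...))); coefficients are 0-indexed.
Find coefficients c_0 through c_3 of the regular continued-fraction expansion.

Taylor coefficients (expand at 0): a_0 = -135/17, a_1 = -7974/85, a_2 = -264189/425, a_3 = -6932374/2125.
c0 = a_0 = -135/17. Peel one level at a time: if S = 1 + c*ψ/S' with S'(0) = 1, then c is the ψ-coefficient of S and S' = c*ψ/(S - 1).
S_1 = c0/f = 1 + (-886/75)*ψ + (344681/5625)*ψ^2 + ...; c1 = -886/75.
S_2 = c1*ψ/(S_1 - 1) = 1 + (344681/66450)*ψ + (107533907/11774940)*ψ^2 + ...; c2 = 344681/66450.
S_3 = c2*ψ/(S_2 - 1) = 1 + (-537669535/305387366)*ψ + ...; c3 = -537669535/305387366.

The regular C-fraction coefficients are [-135/17, -886/75, 344681/66450, -537669535/305387366].


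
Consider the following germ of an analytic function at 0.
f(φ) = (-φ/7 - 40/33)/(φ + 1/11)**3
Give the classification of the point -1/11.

The point is a pole of order 3.

The denominator factor φ + 1/11 vanishes at -1/11 and appears to the power 3; the numerator there equals -277/231, nonzero, and no other factor vanishes.
Hence a pole whose order is the multiplicity, 3.


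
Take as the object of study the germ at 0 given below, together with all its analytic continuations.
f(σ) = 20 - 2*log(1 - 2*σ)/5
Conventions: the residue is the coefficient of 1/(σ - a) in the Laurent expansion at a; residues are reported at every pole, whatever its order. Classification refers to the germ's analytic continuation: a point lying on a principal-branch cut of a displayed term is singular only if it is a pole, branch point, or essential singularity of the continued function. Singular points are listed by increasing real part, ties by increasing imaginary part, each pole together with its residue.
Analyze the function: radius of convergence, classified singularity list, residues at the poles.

Radius of convergence at 0: 1/2.
At 1/2: a logarithmic branch point.

Branch term (-2/5)*log(1 - σ/(1/2)): its argument vanishes at σ = 1/2, a logarithmic branch point, modulus 1/2.
The radius of convergence is the smallest modulus among the singular points: 1/2.


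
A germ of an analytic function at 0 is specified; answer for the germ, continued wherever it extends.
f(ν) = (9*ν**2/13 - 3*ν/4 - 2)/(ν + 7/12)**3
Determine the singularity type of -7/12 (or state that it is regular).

The denominator factor ν + 7/12 vanishes at -7/12 and appears to the power 3; the numerator there equals -69/52, nonzero, and no other factor vanishes.
Hence a pole whose order is the multiplicity, 3.

The point is a pole of order 3.


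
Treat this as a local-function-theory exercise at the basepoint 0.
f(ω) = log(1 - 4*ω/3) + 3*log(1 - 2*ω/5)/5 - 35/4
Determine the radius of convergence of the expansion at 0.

The radius of convergence is 3/4.

Branch term (1)*log(1 - ω/(3/4)): its argument vanishes at ω = 3/4, a logarithmic branch point, modulus 3/4.
Branch term (3/5)*log(1 - ω/(5/2)): its argument vanishes at ω = 5/2, a logarithmic branch point, modulus 5/2.
The radius of convergence is the smallest modulus among the singular points: 3/4.


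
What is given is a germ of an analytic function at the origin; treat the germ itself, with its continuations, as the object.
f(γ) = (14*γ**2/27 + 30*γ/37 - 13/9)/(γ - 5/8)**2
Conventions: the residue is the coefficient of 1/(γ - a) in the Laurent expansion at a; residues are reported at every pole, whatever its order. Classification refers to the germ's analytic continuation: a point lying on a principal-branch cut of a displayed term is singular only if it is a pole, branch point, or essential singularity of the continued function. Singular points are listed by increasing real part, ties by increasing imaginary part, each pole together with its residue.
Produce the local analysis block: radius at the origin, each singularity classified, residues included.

Radius of convergence at 0: 5/8.
At 5/8: a pole of order 2; residue 2915/1998.

Denominator factor (γ - 5/8)^2: pole of order 2 at 5/8, modulus 5/8.
The radius of convergence is the smallest modulus among the singular points: 5/8.
At the order-2 pole 5/8 set g(γ) = (γ - (5/8))^2*f(γ) = 14*γ**2/27 + 30*γ/37 - 13/9.
Order-2 pole: residue = g'(a); g'(5/8) = 2915/1998, so the residue is 2915/1998.


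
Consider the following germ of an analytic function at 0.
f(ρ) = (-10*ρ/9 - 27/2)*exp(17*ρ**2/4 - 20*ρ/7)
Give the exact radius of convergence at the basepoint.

The radius of convergence is infinite.

The factor exp(17*ρ**2/4 - 20*ρ/7) is entire and contributes no finite singular point.
The polynomial part has no poles.
No finite singular points: the Taylor series at 0 converges everywhere.


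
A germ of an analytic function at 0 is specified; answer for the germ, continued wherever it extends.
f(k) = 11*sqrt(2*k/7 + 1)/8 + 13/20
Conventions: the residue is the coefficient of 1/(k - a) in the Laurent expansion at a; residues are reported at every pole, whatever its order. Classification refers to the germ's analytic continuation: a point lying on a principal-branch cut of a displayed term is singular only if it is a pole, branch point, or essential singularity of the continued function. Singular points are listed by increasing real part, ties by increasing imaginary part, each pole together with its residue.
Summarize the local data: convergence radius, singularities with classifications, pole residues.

Radius of convergence at 0: 7/2.
At -7/2: an algebraic (square-root) branch point.

Branch term (11/8)*sqrt(1 - k/(-7/2)): its argument vanishes at k = -7/2, a square-root branch point, modulus 7/2.
The radius of convergence is the smallest modulus among the singular points: 7/2.


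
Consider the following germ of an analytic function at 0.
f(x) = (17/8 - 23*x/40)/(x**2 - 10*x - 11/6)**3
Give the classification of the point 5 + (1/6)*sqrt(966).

The point is a pole of order 3.

The denominator factor x**2 - 10*x - 11/6 vanishes at 5 + (1/6)*sqrt(966) and appears to the power 3; the numerator there equals -3/4 - (23/240)*sqrt(966), nonzero, and no other factor vanishes.
Hence a pole whose order is the multiplicity, 3.


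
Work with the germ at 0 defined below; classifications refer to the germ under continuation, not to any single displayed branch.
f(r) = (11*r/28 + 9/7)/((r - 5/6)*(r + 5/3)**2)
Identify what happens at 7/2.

Denominator factors: r - 5/6 = 8/3 at r = 7/2; r + 5/3 = 31/6 at r = 7/2 — none vanishes.
So the germ continues analytically to 7/2.

The point is a regular point.


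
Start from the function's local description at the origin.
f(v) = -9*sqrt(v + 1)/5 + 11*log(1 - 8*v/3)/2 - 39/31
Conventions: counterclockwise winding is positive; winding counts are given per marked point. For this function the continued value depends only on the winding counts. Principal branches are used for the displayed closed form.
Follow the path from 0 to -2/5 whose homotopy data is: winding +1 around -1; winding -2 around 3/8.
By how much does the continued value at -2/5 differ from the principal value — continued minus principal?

Continued minus principal equals ((18/25)*sqrt(15)) - ((22)*pi)*i.

The rational part is single-valued and drops out of the difference; each branch term changes only by its own monodromy.
(11/2)*log(1 - v/(3/8)): each positive loop around 3/8 adds 2*pi*i to the log, so winding -2 contributes (11/2)*(-2)*2*pi*i = -(22)*pi*i.
(-9/5)*sqrt(1 - v/(-1)): winding +1 is odd, the square root flips sign, contributing -2*(-9/5)*sqrt(1 - (-2/5)/(-1)) = -2*(-9/5)*sqrt(3/5) = (18/25)*sqrt(15).
Summing the contributions at v = -2/5 gives ((18/25)*sqrt(15)) - ((22)*pi)*i.


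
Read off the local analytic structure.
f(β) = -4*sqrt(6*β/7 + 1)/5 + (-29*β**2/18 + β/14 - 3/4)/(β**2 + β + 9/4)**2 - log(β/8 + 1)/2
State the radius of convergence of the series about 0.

The radius of convergence is 7/6.

Denominator factor (β**2 + β + 9/4)^2: discriminant -8, complex-conjugate roots (-1/2) + (sqrt(2))*i and (-1/2) - (sqrt(2))*i; poles of order 2, moduli 3/2 and 3/2.
Branch term (-1/2)*log(1 - β/(-8)): its argument vanishes at β = -8, a logarithmic branch point, modulus 8.
Branch term (-4/5)*sqrt(1 - β/(-7/6)): its argument vanishes at β = -7/6, a square-root branch point, modulus 7/6.
The radius of convergence is the smallest modulus among the singular points: 7/6.


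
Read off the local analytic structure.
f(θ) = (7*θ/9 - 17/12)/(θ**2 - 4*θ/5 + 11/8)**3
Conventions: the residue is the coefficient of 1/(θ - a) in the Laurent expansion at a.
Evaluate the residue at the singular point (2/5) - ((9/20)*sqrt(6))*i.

The factor θ**2 - 4*θ/5 + 11/8 splits as (θ - a)(θ - a') with a = (2/5) - ((9/20)*sqrt(6))*i, a' = (2/5) + ((9/20)*sqrt(6))*i. At the order-3 pole a set g(θ) = (θ - a)^3*f(θ) = [7*θ/9 - 17/12] / (θ - a')^3.
Order-3 pole: residue = g''(a)/2; g''((2/5) - ((9/20)*sqrt(6))*i) = -((497500/4782969)*sqrt(6))*i, so the residue is -((248750/4782969)*sqrt(6))*i.

The residue is -((248750/4782969)*sqrt(6))*i.


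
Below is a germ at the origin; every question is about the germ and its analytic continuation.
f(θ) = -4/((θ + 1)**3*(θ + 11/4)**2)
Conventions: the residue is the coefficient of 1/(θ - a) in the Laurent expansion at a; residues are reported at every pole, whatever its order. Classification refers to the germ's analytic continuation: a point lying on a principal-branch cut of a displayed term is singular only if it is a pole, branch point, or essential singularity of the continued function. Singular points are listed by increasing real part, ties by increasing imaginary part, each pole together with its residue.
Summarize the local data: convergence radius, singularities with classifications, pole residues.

Denominator factor (θ + 1)^3: pole of order 3 at -1, modulus 1.
Denominator factor (θ + 11/4)^2: pole of order 2 at -11/4, modulus 11/4.
The radius of convergence is the smallest modulus among the singular points: 1.
At the order-2 pole -11/4 set g(θ) = (θ - (-11/4))^2*f(θ) = -4/(θ + 1)**3.
Order-2 pole: residue = g'(a); g'(-11/4) = 3072/2401, so the residue is 3072/2401.
At the order-3 pole -1 set g(θ) = (θ - (-1))^3*f(θ) = -4/(θ + 11/4)**2.
Order-3 pole: residue = g''(a)/2; g''(-1) = -6144/2401, so the residue is -3072/2401.
List the singular points by increasing real part (a conjugate pair: the negative imaginary part first).

Radius of convergence at 0: 1.
At -11/4: a pole of order 2; residue 3072/2401.
At -1: a pole of order 3; residue -3072/2401.


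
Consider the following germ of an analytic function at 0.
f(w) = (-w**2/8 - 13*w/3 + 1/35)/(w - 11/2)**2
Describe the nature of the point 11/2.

The point is a pole of order 2.

The denominator factor w - 11/2 vanishes at 11/2 and appears to the power 2; the numerator there equals -92689/3360, nonzero, and no other factor vanishes.
Hence a pole whose order is the multiplicity, 2.


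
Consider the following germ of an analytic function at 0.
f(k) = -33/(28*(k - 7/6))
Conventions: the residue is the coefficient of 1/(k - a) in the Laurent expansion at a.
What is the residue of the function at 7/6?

The residue is -33/28.

At the order-1 pole 7/6 set g(k) = (k - (7/6))*f(k) = -33/28.
Simple pole: residue = g(a) at a = 7/6, which is -33/28.


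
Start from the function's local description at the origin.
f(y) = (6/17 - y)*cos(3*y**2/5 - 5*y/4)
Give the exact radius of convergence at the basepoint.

The factor cos(3*y**2/5 - 5*y/4) is entire and contributes no finite singular point.
The polynomial part has no poles.
No finite singular points: the Taylor series at 0 converges everywhere.

The radius of convergence is infinite.
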